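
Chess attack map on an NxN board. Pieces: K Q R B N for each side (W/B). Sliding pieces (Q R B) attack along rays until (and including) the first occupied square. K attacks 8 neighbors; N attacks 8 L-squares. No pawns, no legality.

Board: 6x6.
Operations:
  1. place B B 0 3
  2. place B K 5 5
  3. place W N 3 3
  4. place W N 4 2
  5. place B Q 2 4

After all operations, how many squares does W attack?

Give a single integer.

Op 1: place BB@(0,3)
Op 2: place BK@(5,5)
Op 3: place WN@(3,3)
Op 4: place WN@(4,2)
Op 5: place BQ@(2,4)
Per-piece attacks for W:
  WN@(3,3): attacks (4,5) (5,4) (2,5) (1,4) (4,1) (5,2) (2,1) (1,2)
  WN@(4,2): attacks (5,4) (3,4) (2,3) (5,0) (3,0) (2,1)
Union (12 distinct): (1,2) (1,4) (2,1) (2,3) (2,5) (3,0) (3,4) (4,1) (4,5) (5,0) (5,2) (5,4)

Answer: 12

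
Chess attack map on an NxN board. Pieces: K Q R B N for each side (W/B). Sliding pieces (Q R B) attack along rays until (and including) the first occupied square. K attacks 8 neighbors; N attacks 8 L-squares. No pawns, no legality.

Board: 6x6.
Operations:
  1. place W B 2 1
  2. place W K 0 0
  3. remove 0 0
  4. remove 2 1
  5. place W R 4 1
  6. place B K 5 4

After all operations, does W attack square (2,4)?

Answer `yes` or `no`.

Answer: no

Derivation:
Op 1: place WB@(2,1)
Op 2: place WK@(0,0)
Op 3: remove (0,0)
Op 4: remove (2,1)
Op 5: place WR@(4,1)
Op 6: place BK@(5,4)
Per-piece attacks for W:
  WR@(4,1): attacks (4,2) (4,3) (4,4) (4,5) (4,0) (5,1) (3,1) (2,1) (1,1) (0,1)
W attacks (2,4): no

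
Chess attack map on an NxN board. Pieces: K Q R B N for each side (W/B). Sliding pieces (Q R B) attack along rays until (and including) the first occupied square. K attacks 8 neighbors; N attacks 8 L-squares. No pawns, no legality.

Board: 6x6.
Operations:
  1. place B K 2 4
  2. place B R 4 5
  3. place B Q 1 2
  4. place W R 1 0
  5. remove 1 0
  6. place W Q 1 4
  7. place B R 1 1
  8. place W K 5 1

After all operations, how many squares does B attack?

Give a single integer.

Answer: 29

Derivation:
Op 1: place BK@(2,4)
Op 2: place BR@(4,5)
Op 3: place BQ@(1,2)
Op 4: place WR@(1,0)
Op 5: remove (1,0)
Op 6: place WQ@(1,4)
Op 7: place BR@(1,1)
Op 8: place WK@(5,1)
Per-piece attacks for B:
  BR@(1,1): attacks (1,2) (1,0) (2,1) (3,1) (4,1) (5,1) (0,1) [ray(0,1) blocked at (1,2); ray(1,0) blocked at (5,1)]
  BQ@(1,2): attacks (1,3) (1,4) (1,1) (2,2) (3,2) (4,2) (5,2) (0,2) (2,3) (3,4) (4,5) (2,1) (3,0) (0,3) (0,1) [ray(0,1) blocked at (1,4); ray(0,-1) blocked at (1,1); ray(1,1) blocked at (4,5)]
  BK@(2,4): attacks (2,5) (2,3) (3,4) (1,4) (3,5) (3,3) (1,5) (1,3)
  BR@(4,5): attacks (4,4) (4,3) (4,2) (4,1) (4,0) (5,5) (3,5) (2,5) (1,5) (0,5)
Union (29 distinct): (0,1) (0,2) (0,3) (0,5) (1,0) (1,1) (1,2) (1,3) (1,4) (1,5) (2,1) (2,2) (2,3) (2,5) (3,0) (3,1) (3,2) (3,3) (3,4) (3,5) (4,0) (4,1) (4,2) (4,3) (4,4) (4,5) (5,1) (5,2) (5,5)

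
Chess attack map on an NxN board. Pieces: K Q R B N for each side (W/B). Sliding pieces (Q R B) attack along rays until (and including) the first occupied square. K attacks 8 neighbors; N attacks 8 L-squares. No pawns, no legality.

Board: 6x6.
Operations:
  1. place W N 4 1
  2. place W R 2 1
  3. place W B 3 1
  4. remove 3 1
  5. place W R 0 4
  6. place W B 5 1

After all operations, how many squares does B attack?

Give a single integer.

Op 1: place WN@(4,1)
Op 2: place WR@(2,1)
Op 3: place WB@(3,1)
Op 4: remove (3,1)
Op 5: place WR@(0,4)
Op 6: place WB@(5,1)
Per-piece attacks for B:
Union (0 distinct): (none)

Answer: 0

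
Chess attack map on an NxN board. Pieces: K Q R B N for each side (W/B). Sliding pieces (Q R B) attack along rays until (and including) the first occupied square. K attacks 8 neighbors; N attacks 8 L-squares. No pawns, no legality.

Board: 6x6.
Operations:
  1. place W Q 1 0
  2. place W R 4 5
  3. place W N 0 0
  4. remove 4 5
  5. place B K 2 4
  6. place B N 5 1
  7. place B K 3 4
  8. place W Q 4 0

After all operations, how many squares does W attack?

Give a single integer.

Op 1: place WQ@(1,0)
Op 2: place WR@(4,5)
Op 3: place WN@(0,0)
Op 4: remove (4,5)
Op 5: place BK@(2,4)
Op 6: place BN@(5,1)
Op 7: place BK@(3,4)
Op 8: place WQ@(4,0)
Per-piece attacks for W:
  WN@(0,0): attacks (1,2) (2,1)
  WQ@(1,0): attacks (1,1) (1,2) (1,3) (1,4) (1,5) (2,0) (3,0) (4,0) (0,0) (2,1) (3,2) (4,3) (5,4) (0,1) [ray(1,0) blocked at (4,0); ray(-1,0) blocked at (0,0)]
  WQ@(4,0): attacks (4,1) (4,2) (4,3) (4,4) (4,5) (5,0) (3,0) (2,0) (1,0) (5,1) (3,1) (2,2) (1,3) (0,4) [ray(-1,0) blocked at (1,0); ray(1,1) blocked at (5,1)]
Union (24 distinct): (0,0) (0,1) (0,4) (1,0) (1,1) (1,2) (1,3) (1,4) (1,5) (2,0) (2,1) (2,2) (3,0) (3,1) (3,2) (4,0) (4,1) (4,2) (4,3) (4,4) (4,5) (5,0) (5,1) (5,4)

Answer: 24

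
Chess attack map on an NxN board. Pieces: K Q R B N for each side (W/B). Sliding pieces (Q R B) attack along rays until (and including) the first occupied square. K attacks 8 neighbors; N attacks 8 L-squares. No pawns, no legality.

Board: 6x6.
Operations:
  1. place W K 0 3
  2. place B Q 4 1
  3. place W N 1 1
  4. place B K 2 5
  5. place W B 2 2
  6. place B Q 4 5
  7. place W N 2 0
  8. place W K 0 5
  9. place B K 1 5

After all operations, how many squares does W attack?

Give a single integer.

Answer: 18

Derivation:
Op 1: place WK@(0,3)
Op 2: place BQ@(4,1)
Op 3: place WN@(1,1)
Op 4: place BK@(2,5)
Op 5: place WB@(2,2)
Op 6: place BQ@(4,5)
Op 7: place WN@(2,0)
Op 8: place WK@(0,5)
Op 9: place BK@(1,5)
Per-piece attacks for W:
  WK@(0,3): attacks (0,4) (0,2) (1,3) (1,4) (1,2)
  WK@(0,5): attacks (0,4) (1,5) (1,4)
  WN@(1,1): attacks (2,3) (3,2) (0,3) (3,0)
  WN@(2,0): attacks (3,2) (4,1) (1,2) (0,1)
  WB@(2,2): attacks (3,3) (4,4) (5,5) (3,1) (4,0) (1,3) (0,4) (1,1) [ray(-1,-1) blocked at (1,1)]
Union (18 distinct): (0,1) (0,2) (0,3) (0,4) (1,1) (1,2) (1,3) (1,4) (1,5) (2,3) (3,0) (3,1) (3,2) (3,3) (4,0) (4,1) (4,4) (5,5)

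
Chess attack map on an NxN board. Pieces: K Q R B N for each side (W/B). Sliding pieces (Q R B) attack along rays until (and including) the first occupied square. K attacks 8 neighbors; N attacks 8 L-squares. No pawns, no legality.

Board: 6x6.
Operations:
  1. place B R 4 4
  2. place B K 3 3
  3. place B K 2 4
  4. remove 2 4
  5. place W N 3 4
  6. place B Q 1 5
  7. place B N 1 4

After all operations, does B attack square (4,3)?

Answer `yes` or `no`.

Answer: yes

Derivation:
Op 1: place BR@(4,4)
Op 2: place BK@(3,3)
Op 3: place BK@(2,4)
Op 4: remove (2,4)
Op 5: place WN@(3,4)
Op 6: place BQ@(1,5)
Op 7: place BN@(1,4)
Per-piece attacks for B:
  BN@(1,4): attacks (3,5) (2,2) (3,3) (0,2)
  BQ@(1,5): attacks (1,4) (2,5) (3,5) (4,5) (5,5) (0,5) (2,4) (3,3) (0,4) [ray(0,-1) blocked at (1,4); ray(1,-1) blocked at (3,3)]
  BK@(3,3): attacks (3,4) (3,2) (4,3) (2,3) (4,4) (4,2) (2,4) (2,2)
  BR@(4,4): attacks (4,5) (4,3) (4,2) (4,1) (4,0) (5,4) (3,4) [ray(-1,0) blocked at (3,4)]
B attacks (4,3): yes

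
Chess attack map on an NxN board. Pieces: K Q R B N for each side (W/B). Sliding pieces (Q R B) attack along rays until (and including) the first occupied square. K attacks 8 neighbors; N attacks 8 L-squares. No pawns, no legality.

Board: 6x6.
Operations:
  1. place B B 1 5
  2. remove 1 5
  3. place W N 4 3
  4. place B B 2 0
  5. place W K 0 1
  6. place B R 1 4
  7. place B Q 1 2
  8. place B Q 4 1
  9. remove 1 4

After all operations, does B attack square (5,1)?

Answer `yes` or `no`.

Op 1: place BB@(1,5)
Op 2: remove (1,5)
Op 3: place WN@(4,3)
Op 4: place BB@(2,0)
Op 5: place WK@(0,1)
Op 6: place BR@(1,4)
Op 7: place BQ@(1,2)
Op 8: place BQ@(4,1)
Op 9: remove (1,4)
Per-piece attacks for B:
  BQ@(1,2): attacks (1,3) (1,4) (1,5) (1,1) (1,0) (2,2) (3,2) (4,2) (5,2) (0,2) (2,3) (3,4) (4,5) (2,1) (3,0) (0,3) (0,1) [ray(-1,-1) blocked at (0,1)]
  BB@(2,0): attacks (3,1) (4,2) (5,3) (1,1) (0,2)
  BQ@(4,1): attacks (4,2) (4,3) (4,0) (5,1) (3,1) (2,1) (1,1) (0,1) (5,2) (5,0) (3,2) (2,3) (1,4) (0,5) (3,0) [ray(0,1) blocked at (4,3); ray(-1,0) blocked at (0,1)]
B attacks (5,1): yes

Answer: yes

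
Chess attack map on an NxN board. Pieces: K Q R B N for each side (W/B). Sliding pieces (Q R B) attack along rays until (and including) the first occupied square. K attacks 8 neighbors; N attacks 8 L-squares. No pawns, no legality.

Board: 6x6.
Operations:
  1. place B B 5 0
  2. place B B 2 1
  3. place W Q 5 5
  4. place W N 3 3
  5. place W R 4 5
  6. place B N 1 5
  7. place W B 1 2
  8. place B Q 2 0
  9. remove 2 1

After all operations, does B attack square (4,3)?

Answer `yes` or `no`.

Answer: no

Derivation:
Op 1: place BB@(5,0)
Op 2: place BB@(2,1)
Op 3: place WQ@(5,5)
Op 4: place WN@(3,3)
Op 5: place WR@(4,5)
Op 6: place BN@(1,5)
Op 7: place WB@(1,2)
Op 8: place BQ@(2,0)
Op 9: remove (2,1)
Per-piece attacks for B:
  BN@(1,5): attacks (2,3) (3,4) (0,3)
  BQ@(2,0): attacks (2,1) (2,2) (2,3) (2,4) (2,5) (3,0) (4,0) (5,0) (1,0) (0,0) (3,1) (4,2) (5,3) (1,1) (0,2) [ray(1,0) blocked at (5,0)]
  BB@(5,0): attacks (4,1) (3,2) (2,3) (1,4) (0,5)
B attacks (4,3): no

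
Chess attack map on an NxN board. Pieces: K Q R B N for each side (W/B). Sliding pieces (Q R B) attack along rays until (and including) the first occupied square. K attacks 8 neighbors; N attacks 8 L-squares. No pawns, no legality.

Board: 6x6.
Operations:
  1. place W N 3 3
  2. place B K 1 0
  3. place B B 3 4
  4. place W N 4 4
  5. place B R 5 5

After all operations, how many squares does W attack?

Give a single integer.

Answer: 10

Derivation:
Op 1: place WN@(3,3)
Op 2: place BK@(1,0)
Op 3: place BB@(3,4)
Op 4: place WN@(4,4)
Op 5: place BR@(5,5)
Per-piece attacks for W:
  WN@(3,3): attacks (4,5) (5,4) (2,5) (1,4) (4,1) (5,2) (2,1) (1,2)
  WN@(4,4): attacks (2,5) (5,2) (3,2) (2,3)
Union (10 distinct): (1,2) (1,4) (2,1) (2,3) (2,5) (3,2) (4,1) (4,5) (5,2) (5,4)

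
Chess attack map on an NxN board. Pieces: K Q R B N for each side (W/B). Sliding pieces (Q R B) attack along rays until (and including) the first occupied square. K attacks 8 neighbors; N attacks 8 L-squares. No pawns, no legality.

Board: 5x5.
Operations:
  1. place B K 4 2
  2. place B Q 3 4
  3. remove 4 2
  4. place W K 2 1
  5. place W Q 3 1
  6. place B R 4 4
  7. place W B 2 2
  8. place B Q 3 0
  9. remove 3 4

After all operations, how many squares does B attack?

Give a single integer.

Op 1: place BK@(4,2)
Op 2: place BQ@(3,4)
Op 3: remove (4,2)
Op 4: place WK@(2,1)
Op 5: place WQ@(3,1)
Op 6: place BR@(4,4)
Op 7: place WB@(2,2)
Op 8: place BQ@(3,0)
Op 9: remove (3,4)
Per-piece attacks for B:
  BQ@(3,0): attacks (3,1) (4,0) (2,0) (1,0) (0,0) (4,1) (2,1) [ray(0,1) blocked at (3,1); ray(-1,1) blocked at (2,1)]
  BR@(4,4): attacks (4,3) (4,2) (4,1) (4,0) (3,4) (2,4) (1,4) (0,4)
Union (13 distinct): (0,0) (0,4) (1,0) (1,4) (2,0) (2,1) (2,4) (3,1) (3,4) (4,0) (4,1) (4,2) (4,3)

Answer: 13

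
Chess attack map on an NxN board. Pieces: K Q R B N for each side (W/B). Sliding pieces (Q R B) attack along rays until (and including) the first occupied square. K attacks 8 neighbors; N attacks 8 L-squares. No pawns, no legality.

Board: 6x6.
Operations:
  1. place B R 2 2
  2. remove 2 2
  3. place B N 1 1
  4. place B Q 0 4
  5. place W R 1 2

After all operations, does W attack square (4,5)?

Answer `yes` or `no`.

Answer: no

Derivation:
Op 1: place BR@(2,2)
Op 2: remove (2,2)
Op 3: place BN@(1,1)
Op 4: place BQ@(0,4)
Op 5: place WR@(1,2)
Per-piece attacks for W:
  WR@(1,2): attacks (1,3) (1,4) (1,5) (1,1) (2,2) (3,2) (4,2) (5,2) (0,2) [ray(0,-1) blocked at (1,1)]
W attacks (4,5): no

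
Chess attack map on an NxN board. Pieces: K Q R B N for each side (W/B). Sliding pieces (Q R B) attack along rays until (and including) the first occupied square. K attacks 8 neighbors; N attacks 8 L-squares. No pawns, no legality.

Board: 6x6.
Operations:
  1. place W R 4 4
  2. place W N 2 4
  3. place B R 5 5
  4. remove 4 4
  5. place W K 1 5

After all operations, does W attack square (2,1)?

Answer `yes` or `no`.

Op 1: place WR@(4,4)
Op 2: place WN@(2,4)
Op 3: place BR@(5,5)
Op 4: remove (4,4)
Op 5: place WK@(1,5)
Per-piece attacks for W:
  WK@(1,5): attacks (1,4) (2,5) (0,5) (2,4) (0,4)
  WN@(2,4): attacks (4,5) (0,5) (3,2) (4,3) (1,2) (0,3)
W attacks (2,1): no

Answer: no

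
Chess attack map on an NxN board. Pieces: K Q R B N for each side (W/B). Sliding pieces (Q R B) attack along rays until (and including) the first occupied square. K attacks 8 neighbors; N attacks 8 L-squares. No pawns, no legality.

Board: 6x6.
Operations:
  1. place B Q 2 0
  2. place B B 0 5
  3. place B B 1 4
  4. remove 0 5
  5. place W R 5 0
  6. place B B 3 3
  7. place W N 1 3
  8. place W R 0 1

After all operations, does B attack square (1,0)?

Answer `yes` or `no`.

Op 1: place BQ@(2,0)
Op 2: place BB@(0,5)
Op 3: place BB@(1,4)
Op 4: remove (0,5)
Op 5: place WR@(5,0)
Op 6: place BB@(3,3)
Op 7: place WN@(1,3)
Op 8: place WR@(0,1)
Per-piece attacks for B:
  BB@(1,4): attacks (2,5) (2,3) (3,2) (4,1) (5,0) (0,5) (0,3) [ray(1,-1) blocked at (5,0)]
  BQ@(2,0): attacks (2,1) (2,2) (2,3) (2,4) (2,5) (3,0) (4,0) (5,0) (1,0) (0,0) (3,1) (4,2) (5,3) (1,1) (0,2) [ray(1,0) blocked at (5,0)]
  BB@(3,3): attacks (4,4) (5,5) (4,2) (5,1) (2,4) (1,5) (2,2) (1,1) (0,0)
B attacks (1,0): yes

Answer: yes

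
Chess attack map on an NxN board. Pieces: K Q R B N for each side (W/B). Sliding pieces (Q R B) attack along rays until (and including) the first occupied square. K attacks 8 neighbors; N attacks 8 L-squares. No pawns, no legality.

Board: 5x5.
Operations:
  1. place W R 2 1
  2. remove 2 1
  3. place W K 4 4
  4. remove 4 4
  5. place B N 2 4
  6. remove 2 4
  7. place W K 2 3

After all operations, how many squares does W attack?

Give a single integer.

Answer: 8

Derivation:
Op 1: place WR@(2,1)
Op 2: remove (2,1)
Op 3: place WK@(4,4)
Op 4: remove (4,4)
Op 5: place BN@(2,4)
Op 6: remove (2,4)
Op 7: place WK@(2,3)
Per-piece attacks for W:
  WK@(2,3): attacks (2,4) (2,2) (3,3) (1,3) (3,4) (3,2) (1,4) (1,2)
Union (8 distinct): (1,2) (1,3) (1,4) (2,2) (2,4) (3,2) (3,3) (3,4)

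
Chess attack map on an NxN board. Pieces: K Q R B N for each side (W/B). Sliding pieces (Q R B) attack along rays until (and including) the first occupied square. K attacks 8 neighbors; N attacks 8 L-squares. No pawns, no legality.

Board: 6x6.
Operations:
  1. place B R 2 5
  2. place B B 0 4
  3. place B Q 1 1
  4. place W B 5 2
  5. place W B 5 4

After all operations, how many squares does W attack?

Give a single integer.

Answer: 9

Derivation:
Op 1: place BR@(2,5)
Op 2: place BB@(0,4)
Op 3: place BQ@(1,1)
Op 4: place WB@(5,2)
Op 5: place WB@(5,4)
Per-piece attacks for W:
  WB@(5,2): attacks (4,3) (3,4) (2,5) (4,1) (3,0) [ray(-1,1) blocked at (2,5)]
  WB@(5,4): attacks (4,5) (4,3) (3,2) (2,1) (1,0)
Union (9 distinct): (1,0) (2,1) (2,5) (3,0) (3,2) (3,4) (4,1) (4,3) (4,5)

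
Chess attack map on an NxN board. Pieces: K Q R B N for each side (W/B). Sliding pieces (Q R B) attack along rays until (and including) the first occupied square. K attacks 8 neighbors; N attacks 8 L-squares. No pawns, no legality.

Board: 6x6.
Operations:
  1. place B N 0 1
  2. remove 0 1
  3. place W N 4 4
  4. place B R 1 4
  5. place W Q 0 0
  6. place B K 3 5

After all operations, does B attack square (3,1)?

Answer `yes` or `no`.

Answer: no

Derivation:
Op 1: place BN@(0,1)
Op 2: remove (0,1)
Op 3: place WN@(4,4)
Op 4: place BR@(1,4)
Op 5: place WQ@(0,0)
Op 6: place BK@(3,5)
Per-piece attacks for B:
  BR@(1,4): attacks (1,5) (1,3) (1,2) (1,1) (1,0) (2,4) (3,4) (4,4) (0,4) [ray(1,0) blocked at (4,4)]
  BK@(3,5): attacks (3,4) (4,5) (2,5) (4,4) (2,4)
B attacks (3,1): no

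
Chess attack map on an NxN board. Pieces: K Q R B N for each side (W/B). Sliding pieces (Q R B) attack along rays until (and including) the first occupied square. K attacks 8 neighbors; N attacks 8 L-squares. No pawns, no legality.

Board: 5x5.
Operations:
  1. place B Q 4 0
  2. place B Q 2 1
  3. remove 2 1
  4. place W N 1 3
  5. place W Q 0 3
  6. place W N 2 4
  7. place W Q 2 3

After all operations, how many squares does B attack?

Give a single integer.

Answer: 11

Derivation:
Op 1: place BQ@(4,0)
Op 2: place BQ@(2,1)
Op 3: remove (2,1)
Op 4: place WN@(1,3)
Op 5: place WQ@(0,3)
Op 6: place WN@(2,4)
Op 7: place WQ@(2,3)
Per-piece attacks for B:
  BQ@(4,0): attacks (4,1) (4,2) (4,3) (4,4) (3,0) (2,0) (1,0) (0,0) (3,1) (2,2) (1,3) [ray(-1,1) blocked at (1,3)]
Union (11 distinct): (0,0) (1,0) (1,3) (2,0) (2,2) (3,0) (3,1) (4,1) (4,2) (4,3) (4,4)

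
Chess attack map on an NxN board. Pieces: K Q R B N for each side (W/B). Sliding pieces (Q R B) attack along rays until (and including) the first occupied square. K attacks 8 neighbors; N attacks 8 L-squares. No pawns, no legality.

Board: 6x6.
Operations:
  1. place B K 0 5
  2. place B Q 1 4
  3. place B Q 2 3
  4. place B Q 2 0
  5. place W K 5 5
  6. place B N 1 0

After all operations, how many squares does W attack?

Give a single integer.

Answer: 3

Derivation:
Op 1: place BK@(0,5)
Op 2: place BQ@(1,4)
Op 3: place BQ@(2,3)
Op 4: place BQ@(2,0)
Op 5: place WK@(5,5)
Op 6: place BN@(1,0)
Per-piece attacks for W:
  WK@(5,5): attacks (5,4) (4,5) (4,4)
Union (3 distinct): (4,4) (4,5) (5,4)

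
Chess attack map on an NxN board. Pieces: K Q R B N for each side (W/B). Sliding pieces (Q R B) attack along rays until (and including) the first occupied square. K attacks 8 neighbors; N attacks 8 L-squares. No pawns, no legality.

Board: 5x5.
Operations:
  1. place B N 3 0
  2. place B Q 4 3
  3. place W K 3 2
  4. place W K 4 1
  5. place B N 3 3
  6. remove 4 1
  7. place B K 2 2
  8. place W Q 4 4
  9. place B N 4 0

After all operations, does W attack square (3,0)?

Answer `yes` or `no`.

Op 1: place BN@(3,0)
Op 2: place BQ@(4,3)
Op 3: place WK@(3,2)
Op 4: place WK@(4,1)
Op 5: place BN@(3,3)
Op 6: remove (4,1)
Op 7: place BK@(2,2)
Op 8: place WQ@(4,4)
Op 9: place BN@(4,0)
Per-piece attacks for W:
  WK@(3,2): attacks (3,3) (3,1) (4,2) (2,2) (4,3) (4,1) (2,3) (2,1)
  WQ@(4,4): attacks (4,3) (3,4) (2,4) (1,4) (0,4) (3,3) [ray(0,-1) blocked at (4,3); ray(-1,-1) blocked at (3,3)]
W attacks (3,0): no

Answer: no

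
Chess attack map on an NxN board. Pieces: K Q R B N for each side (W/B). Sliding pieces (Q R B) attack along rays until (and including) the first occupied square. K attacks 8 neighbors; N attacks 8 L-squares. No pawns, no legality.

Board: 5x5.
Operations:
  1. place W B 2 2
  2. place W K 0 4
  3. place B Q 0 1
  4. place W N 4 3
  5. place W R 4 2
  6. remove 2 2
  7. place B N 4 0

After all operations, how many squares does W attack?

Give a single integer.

Op 1: place WB@(2,2)
Op 2: place WK@(0,4)
Op 3: place BQ@(0,1)
Op 4: place WN@(4,3)
Op 5: place WR@(4,2)
Op 6: remove (2,2)
Op 7: place BN@(4,0)
Per-piece attacks for W:
  WK@(0,4): attacks (0,3) (1,4) (1,3)
  WR@(4,2): attacks (4,3) (4,1) (4,0) (3,2) (2,2) (1,2) (0,2) [ray(0,1) blocked at (4,3); ray(0,-1) blocked at (4,0)]
  WN@(4,3): attacks (2,4) (3,1) (2,2)
Union (12 distinct): (0,2) (0,3) (1,2) (1,3) (1,4) (2,2) (2,4) (3,1) (3,2) (4,0) (4,1) (4,3)

Answer: 12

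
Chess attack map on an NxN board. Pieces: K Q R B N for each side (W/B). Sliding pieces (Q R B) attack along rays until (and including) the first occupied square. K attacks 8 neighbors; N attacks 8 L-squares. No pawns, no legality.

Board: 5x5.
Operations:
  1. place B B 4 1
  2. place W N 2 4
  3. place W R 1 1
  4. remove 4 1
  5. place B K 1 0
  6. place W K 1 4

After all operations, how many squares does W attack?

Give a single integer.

Answer: 14

Derivation:
Op 1: place BB@(4,1)
Op 2: place WN@(2,4)
Op 3: place WR@(1,1)
Op 4: remove (4,1)
Op 5: place BK@(1,0)
Op 6: place WK@(1,4)
Per-piece attacks for W:
  WR@(1,1): attacks (1,2) (1,3) (1,4) (1,0) (2,1) (3,1) (4,1) (0,1) [ray(0,1) blocked at (1,4); ray(0,-1) blocked at (1,0)]
  WK@(1,4): attacks (1,3) (2,4) (0,4) (2,3) (0,3)
  WN@(2,4): attacks (3,2) (4,3) (1,2) (0,3)
Union (14 distinct): (0,1) (0,3) (0,4) (1,0) (1,2) (1,3) (1,4) (2,1) (2,3) (2,4) (3,1) (3,2) (4,1) (4,3)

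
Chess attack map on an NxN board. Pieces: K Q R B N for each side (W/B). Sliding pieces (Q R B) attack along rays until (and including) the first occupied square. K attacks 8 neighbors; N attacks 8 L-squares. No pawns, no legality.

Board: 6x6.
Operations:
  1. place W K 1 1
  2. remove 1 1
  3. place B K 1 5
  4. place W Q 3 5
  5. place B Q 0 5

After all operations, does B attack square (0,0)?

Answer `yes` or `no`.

Answer: yes

Derivation:
Op 1: place WK@(1,1)
Op 2: remove (1,1)
Op 3: place BK@(1,5)
Op 4: place WQ@(3,5)
Op 5: place BQ@(0,5)
Per-piece attacks for B:
  BQ@(0,5): attacks (0,4) (0,3) (0,2) (0,1) (0,0) (1,5) (1,4) (2,3) (3,2) (4,1) (5,0) [ray(1,0) blocked at (1,5)]
  BK@(1,5): attacks (1,4) (2,5) (0,5) (2,4) (0,4)
B attacks (0,0): yes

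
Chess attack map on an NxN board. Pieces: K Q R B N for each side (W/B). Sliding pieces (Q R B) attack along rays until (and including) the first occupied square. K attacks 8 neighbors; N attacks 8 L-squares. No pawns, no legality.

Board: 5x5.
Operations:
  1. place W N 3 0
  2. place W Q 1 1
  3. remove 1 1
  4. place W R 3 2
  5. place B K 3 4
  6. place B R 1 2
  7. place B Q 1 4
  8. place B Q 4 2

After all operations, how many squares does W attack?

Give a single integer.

Answer: 8

Derivation:
Op 1: place WN@(3,0)
Op 2: place WQ@(1,1)
Op 3: remove (1,1)
Op 4: place WR@(3,2)
Op 5: place BK@(3,4)
Op 6: place BR@(1,2)
Op 7: place BQ@(1,4)
Op 8: place BQ@(4,2)
Per-piece attacks for W:
  WN@(3,0): attacks (4,2) (2,2) (1,1)
  WR@(3,2): attacks (3,3) (3,4) (3,1) (3,0) (4,2) (2,2) (1,2) [ray(0,1) blocked at (3,4); ray(0,-1) blocked at (3,0); ray(1,0) blocked at (4,2); ray(-1,0) blocked at (1,2)]
Union (8 distinct): (1,1) (1,2) (2,2) (3,0) (3,1) (3,3) (3,4) (4,2)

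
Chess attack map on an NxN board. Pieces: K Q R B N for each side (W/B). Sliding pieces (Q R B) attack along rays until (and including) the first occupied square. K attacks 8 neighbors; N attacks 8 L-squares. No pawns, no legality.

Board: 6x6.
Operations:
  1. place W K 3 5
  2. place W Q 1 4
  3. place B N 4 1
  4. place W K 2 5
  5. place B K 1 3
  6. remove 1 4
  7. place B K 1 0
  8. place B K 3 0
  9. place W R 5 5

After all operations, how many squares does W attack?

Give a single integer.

Op 1: place WK@(3,5)
Op 2: place WQ@(1,4)
Op 3: place BN@(4,1)
Op 4: place WK@(2,5)
Op 5: place BK@(1,3)
Op 6: remove (1,4)
Op 7: place BK@(1,0)
Op 8: place BK@(3,0)
Op 9: place WR@(5,5)
Per-piece attacks for W:
  WK@(2,5): attacks (2,4) (3,5) (1,5) (3,4) (1,4)
  WK@(3,5): attacks (3,4) (4,5) (2,5) (4,4) (2,4)
  WR@(5,5): attacks (5,4) (5,3) (5,2) (5,1) (5,0) (4,5) (3,5) [ray(-1,0) blocked at (3,5)]
Union (13 distinct): (1,4) (1,5) (2,4) (2,5) (3,4) (3,5) (4,4) (4,5) (5,0) (5,1) (5,2) (5,3) (5,4)

Answer: 13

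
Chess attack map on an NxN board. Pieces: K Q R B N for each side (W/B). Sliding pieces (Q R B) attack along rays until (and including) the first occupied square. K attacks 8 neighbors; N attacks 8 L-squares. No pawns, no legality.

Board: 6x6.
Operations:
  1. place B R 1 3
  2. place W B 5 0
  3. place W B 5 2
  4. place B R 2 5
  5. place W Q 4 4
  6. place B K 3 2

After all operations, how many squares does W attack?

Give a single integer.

Answer: 20

Derivation:
Op 1: place BR@(1,3)
Op 2: place WB@(5,0)
Op 3: place WB@(5,2)
Op 4: place BR@(2,5)
Op 5: place WQ@(4,4)
Op 6: place BK@(3,2)
Per-piece attacks for W:
  WQ@(4,4): attacks (4,5) (4,3) (4,2) (4,1) (4,0) (5,4) (3,4) (2,4) (1,4) (0,4) (5,5) (5,3) (3,5) (3,3) (2,2) (1,1) (0,0)
  WB@(5,0): attacks (4,1) (3,2) [ray(-1,1) blocked at (3,2)]
  WB@(5,2): attacks (4,3) (3,4) (2,5) (4,1) (3,0) [ray(-1,1) blocked at (2,5)]
Union (20 distinct): (0,0) (0,4) (1,1) (1,4) (2,2) (2,4) (2,5) (3,0) (3,2) (3,3) (3,4) (3,5) (4,0) (4,1) (4,2) (4,3) (4,5) (5,3) (5,4) (5,5)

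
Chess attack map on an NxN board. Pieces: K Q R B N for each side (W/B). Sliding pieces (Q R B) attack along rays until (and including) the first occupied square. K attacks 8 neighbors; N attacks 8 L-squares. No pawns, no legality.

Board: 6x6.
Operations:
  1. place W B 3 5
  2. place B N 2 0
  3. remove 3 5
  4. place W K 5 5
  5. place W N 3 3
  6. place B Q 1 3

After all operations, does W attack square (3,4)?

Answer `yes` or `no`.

Answer: no

Derivation:
Op 1: place WB@(3,5)
Op 2: place BN@(2,0)
Op 3: remove (3,5)
Op 4: place WK@(5,5)
Op 5: place WN@(3,3)
Op 6: place BQ@(1,3)
Per-piece attacks for W:
  WN@(3,3): attacks (4,5) (5,4) (2,5) (1,4) (4,1) (5,2) (2,1) (1,2)
  WK@(5,5): attacks (5,4) (4,5) (4,4)
W attacks (3,4): no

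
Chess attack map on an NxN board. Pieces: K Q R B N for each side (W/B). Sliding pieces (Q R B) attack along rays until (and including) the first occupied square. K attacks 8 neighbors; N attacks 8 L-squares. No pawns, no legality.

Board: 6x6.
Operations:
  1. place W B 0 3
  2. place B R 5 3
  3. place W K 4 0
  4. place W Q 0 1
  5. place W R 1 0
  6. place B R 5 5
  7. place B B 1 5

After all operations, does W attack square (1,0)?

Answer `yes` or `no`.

Answer: yes

Derivation:
Op 1: place WB@(0,3)
Op 2: place BR@(5,3)
Op 3: place WK@(4,0)
Op 4: place WQ@(0,1)
Op 5: place WR@(1,0)
Op 6: place BR@(5,5)
Op 7: place BB@(1,5)
Per-piece attacks for W:
  WQ@(0,1): attacks (0,2) (0,3) (0,0) (1,1) (2,1) (3,1) (4,1) (5,1) (1,2) (2,3) (3,4) (4,5) (1,0) [ray(0,1) blocked at (0,3); ray(1,-1) blocked at (1,0)]
  WB@(0,3): attacks (1,4) (2,5) (1,2) (2,1) (3,0)
  WR@(1,0): attacks (1,1) (1,2) (1,3) (1,4) (1,5) (2,0) (3,0) (4,0) (0,0) [ray(0,1) blocked at (1,5); ray(1,0) blocked at (4,0)]
  WK@(4,0): attacks (4,1) (5,0) (3,0) (5,1) (3,1)
W attacks (1,0): yes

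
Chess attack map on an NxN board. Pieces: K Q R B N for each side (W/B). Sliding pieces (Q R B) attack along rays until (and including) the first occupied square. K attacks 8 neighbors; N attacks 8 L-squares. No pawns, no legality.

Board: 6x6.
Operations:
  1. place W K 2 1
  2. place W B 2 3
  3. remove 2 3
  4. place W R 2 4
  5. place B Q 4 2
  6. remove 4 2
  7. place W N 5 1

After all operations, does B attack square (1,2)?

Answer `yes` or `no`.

Answer: no

Derivation:
Op 1: place WK@(2,1)
Op 2: place WB@(2,3)
Op 3: remove (2,3)
Op 4: place WR@(2,4)
Op 5: place BQ@(4,2)
Op 6: remove (4,2)
Op 7: place WN@(5,1)
Per-piece attacks for B:
B attacks (1,2): no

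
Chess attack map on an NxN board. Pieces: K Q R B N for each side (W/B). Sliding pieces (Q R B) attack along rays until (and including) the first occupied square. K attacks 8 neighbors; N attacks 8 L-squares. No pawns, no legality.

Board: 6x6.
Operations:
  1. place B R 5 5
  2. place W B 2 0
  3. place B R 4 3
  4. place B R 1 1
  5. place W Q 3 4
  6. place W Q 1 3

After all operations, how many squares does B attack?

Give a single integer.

Answer: 22

Derivation:
Op 1: place BR@(5,5)
Op 2: place WB@(2,0)
Op 3: place BR@(4,3)
Op 4: place BR@(1,1)
Op 5: place WQ@(3,4)
Op 6: place WQ@(1,3)
Per-piece attacks for B:
  BR@(1,1): attacks (1,2) (1,3) (1,0) (2,1) (3,1) (4,1) (5,1) (0,1) [ray(0,1) blocked at (1,3)]
  BR@(4,3): attacks (4,4) (4,5) (4,2) (4,1) (4,0) (5,3) (3,3) (2,3) (1,3) [ray(-1,0) blocked at (1,3)]
  BR@(5,5): attacks (5,4) (5,3) (5,2) (5,1) (5,0) (4,5) (3,5) (2,5) (1,5) (0,5)
Union (22 distinct): (0,1) (0,5) (1,0) (1,2) (1,3) (1,5) (2,1) (2,3) (2,5) (3,1) (3,3) (3,5) (4,0) (4,1) (4,2) (4,4) (4,5) (5,0) (5,1) (5,2) (5,3) (5,4)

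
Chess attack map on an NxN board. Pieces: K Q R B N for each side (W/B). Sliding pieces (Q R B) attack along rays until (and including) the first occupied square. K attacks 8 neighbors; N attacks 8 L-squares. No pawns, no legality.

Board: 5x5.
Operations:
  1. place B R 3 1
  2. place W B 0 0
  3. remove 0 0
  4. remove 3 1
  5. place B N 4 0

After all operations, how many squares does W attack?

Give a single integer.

Answer: 0

Derivation:
Op 1: place BR@(3,1)
Op 2: place WB@(0,0)
Op 3: remove (0,0)
Op 4: remove (3,1)
Op 5: place BN@(4,0)
Per-piece attacks for W:
Union (0 distinct): (none)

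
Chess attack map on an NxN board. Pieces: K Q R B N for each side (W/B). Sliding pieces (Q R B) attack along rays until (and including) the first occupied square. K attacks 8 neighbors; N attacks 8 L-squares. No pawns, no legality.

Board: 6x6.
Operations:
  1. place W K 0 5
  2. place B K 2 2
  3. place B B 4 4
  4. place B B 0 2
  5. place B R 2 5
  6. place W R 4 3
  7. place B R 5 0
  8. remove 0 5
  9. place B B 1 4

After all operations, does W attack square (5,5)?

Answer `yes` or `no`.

Op 1: place WK@(0,5)
Op 2: place BK@(2,2)
Op 3: place BB@(4,4)
Op 4: place BB@(0,2)
Op 5: place BR@(2,5)
Op 6: place WR@(4,3)
Op 7: place BR@(5,0)
Op 8: remove (0,5)
Op 9: place BB@(1,4)
Per-piece attacks for W:
  WR@(4,3): attacks (4,4) (4,2) (4,1) (4,0) (5,3) (3,3) (2,3) (1,3) (0,3) [ray(0,1) blocked at (4,4)]
W attacks (5,5): no

Answer: no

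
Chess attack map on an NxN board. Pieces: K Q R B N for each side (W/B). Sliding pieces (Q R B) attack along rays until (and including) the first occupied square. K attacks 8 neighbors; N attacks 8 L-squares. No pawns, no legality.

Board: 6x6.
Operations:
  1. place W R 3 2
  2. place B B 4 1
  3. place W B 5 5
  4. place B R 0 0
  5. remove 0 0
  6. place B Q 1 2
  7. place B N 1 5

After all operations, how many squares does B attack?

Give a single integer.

Op 1: place WR@(3,2)
Op 2: place BB@(4,1)
Op 3: place WB@(5,5)
Op 4: place BR@(0,0)
Op 5: remove (0,0)
Op 6: place BQ@(1,2)
Op 7: place BN@(1,5)
Per-piece attacks for B:
  BQ@(1,2): attacks (1,3) (1,4) (1,5) (1,1) (1,0) (2,2) (3,2) (0,2) (2,3) (3,4) (4,5) (2,1) (3,0) (0,3) (0,1) [ray(0,1) blocked at (1,5); ray(1,0) blocked at (3,2)]
  BN@(1,5): attacks (2,3) (3,4) (0,3)
  BB@(4,1): attacks (5,2) (5,0) (3,2) (3,0) [ray(-1,1) blocked at (3,2)]
Union (17 distinct): (0,1) (0,2) (0,3) (1,0) (1,1) (1,3) (1,4) (1,5) (2,1) (2,2) (2,3) (3,0) (3,2) (3,4) (4,5) (5,0) (5,2)

Answer: 17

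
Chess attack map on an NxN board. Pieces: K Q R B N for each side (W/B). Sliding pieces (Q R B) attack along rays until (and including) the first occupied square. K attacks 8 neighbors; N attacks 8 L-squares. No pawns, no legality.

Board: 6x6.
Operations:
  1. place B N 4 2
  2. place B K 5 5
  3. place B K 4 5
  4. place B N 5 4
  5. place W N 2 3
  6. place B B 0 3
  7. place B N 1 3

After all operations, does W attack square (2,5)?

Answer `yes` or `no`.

Op 1: place BN@(4,2)
Op 2: place BK@(5,5)
Op 3: place BK@(4,5)
Op 4: place BN@(5,4)
Op 5: place WN@(2,3)
Op 6: place BB@(0,3)
Op 7: place BN@(1,3)
Per-piece attacks for W:
  WN@(2,3): attacks (3,5) (4,4) (1,5) (0,4) (3,1) (4,2) (1,1) (0,2)
W attacks (2,5): no

Answer: no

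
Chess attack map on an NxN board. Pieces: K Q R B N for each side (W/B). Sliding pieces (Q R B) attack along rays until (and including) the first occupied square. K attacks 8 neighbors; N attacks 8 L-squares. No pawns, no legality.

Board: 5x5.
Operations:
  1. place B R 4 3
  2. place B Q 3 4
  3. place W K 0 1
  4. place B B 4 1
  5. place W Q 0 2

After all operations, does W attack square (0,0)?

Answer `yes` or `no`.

Answer: yes

Derivation:
Op 1: place BR@(4,3)
Op 2: place BQ@(3,4)
Op 3: place WK@(0,1)
Op 4: place BB@(4,1)
Op 5: place WQ@(0,2)
Per-piece attacks for W:
  WK@(0,1): attacks (0,2) (0,0) (1,1) (1,2) (1,0)
  WQ@(0,2): attacks (0,3) (0,4) (0,1) (1,2) (2,2) (3,2) (4,2) (1,3) (2,4) (1,1) (2,0) [ray(0,-1) blocked at (0,1)]
W attacks (0,0): yes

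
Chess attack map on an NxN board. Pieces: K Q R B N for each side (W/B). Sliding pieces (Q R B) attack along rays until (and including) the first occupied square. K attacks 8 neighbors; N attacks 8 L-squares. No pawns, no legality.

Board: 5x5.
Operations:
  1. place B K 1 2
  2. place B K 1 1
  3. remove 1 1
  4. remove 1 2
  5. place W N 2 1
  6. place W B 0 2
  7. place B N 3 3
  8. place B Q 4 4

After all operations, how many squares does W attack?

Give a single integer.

Answer: 9

Derivation:
Op 1: place BK@(1,2)
Op 2: place BK@(1,1)
Op 3: remove (1,1)
Op 4: remove (1,2)
Op 5: place WN@(2,1)
Op 6: place WB@(0,2)
Op 7: place BN@(3,3)
Op 8: place BQ@(4,4)
Per-piece attacks for W:
  WB@(0,2): attacks (1,3) (2,4) (1,1) (2,0)
  WN@(2,1): attacks (3,3) (4,2) (1,3) (0,2) (4,0) (0,0)
Union (9 distinct): (0,0) (0,2) (1,1) (1,3) (2,0) (2,4) (3,3) (4,0) (4,2)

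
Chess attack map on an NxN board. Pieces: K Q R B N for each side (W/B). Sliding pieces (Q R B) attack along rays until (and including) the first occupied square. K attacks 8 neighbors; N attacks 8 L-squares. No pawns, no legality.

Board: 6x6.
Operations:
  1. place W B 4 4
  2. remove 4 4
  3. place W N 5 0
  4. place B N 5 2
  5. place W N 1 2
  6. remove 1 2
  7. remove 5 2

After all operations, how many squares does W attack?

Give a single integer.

Op 1: place WB@(4,4)
Op 2: remove (4,4)
Op 3: place WN@(5,0)
Op 4: place BN@(5,2)
Op 5: place WN@(1,2)
Op 6: remove (1,2)
Op 7: remove (5,2)
Per-piece attacks for W:
  WN@(5,0): attacks (4,2) (3,1)
Union (2 distinct): (3,1) (4,2)

Answer: 2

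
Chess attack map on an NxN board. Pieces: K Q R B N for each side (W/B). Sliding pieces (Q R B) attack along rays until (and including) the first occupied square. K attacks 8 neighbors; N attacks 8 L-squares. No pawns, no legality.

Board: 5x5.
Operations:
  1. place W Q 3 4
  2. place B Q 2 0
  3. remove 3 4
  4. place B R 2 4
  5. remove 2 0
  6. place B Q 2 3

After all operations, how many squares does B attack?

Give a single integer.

Answer: 17

Derivation:
Op 1: place WQ@(3,4)
Op 2: place BQ@(2,0)
Op 3: remove (3,4)
Op 4: place BR@(2,4)
Op 5: remove (2,0)
Op 6: place BQ@(2,3)
Per-piece attacks for B:
  BQ@(2,3): attacks (2,4) (2,2) (2,1) (2,0) (3,3) (4,3) (1,3) (0,3) (3,4) (3,2) (4,1) (1,4) (1,2) (0,1) [ray(0,1) blocked at (2,4)]
  BR@(2,4): attacks (2,3) (3,4) (4,4) (1,4) (0,4) [ray(0,-1) blocked at (2,3)]
Union (17 distinct): (0,1) (0,3) (0,4) (1,2) (1,3) (1,4) (2,0) (2,1) (2,2) (2,3) (2,4) (3,2) (3,3) (3,4) (4,1) (4,3) (4,4)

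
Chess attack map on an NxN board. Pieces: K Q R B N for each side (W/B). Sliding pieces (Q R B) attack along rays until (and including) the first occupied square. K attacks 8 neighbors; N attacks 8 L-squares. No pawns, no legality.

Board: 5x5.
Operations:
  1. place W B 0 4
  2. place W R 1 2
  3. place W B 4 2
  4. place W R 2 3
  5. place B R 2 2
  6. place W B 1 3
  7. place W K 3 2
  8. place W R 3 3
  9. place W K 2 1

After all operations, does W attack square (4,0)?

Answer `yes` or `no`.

Answer: no

Derivation:
Op 1: place WB@(0,4)
Op 2: place WR@(1,2)
Op 3: place WB@(4,2)
Op 4: place WR@(2,3)
Op 5: place BR@(2,2)
Op 6: place WB@(1,3)
Op 7: place WK@(3,2)
Op 8: place WR@(3,3)
Op 9: place WK@(2,1)
Per-piece attacks for W:
  WB@(0,4): attacks (1,3) [ray(1,-1) blocked at (1,3)]
  WR@(1,2): attacks (1,3) (1,1) (1,0) (2,2) (0,2) [ray(0,1) blocked at (1,3); ray(1,0) blocked at (2,2)]
  WB@(1,3): attacks (2,4) (2,2) (0,4) (0,2) [ray(1,-1) blocked at (2,2); ray(-1,1) blocked at (0,4)]
  WK@(2,1): attacks (2,2) (2,0) (3,1) (1,1) (3,2) (3,0) (1,2) (1,0)
  WR@(2,3): attacks (2,4) (2,2) (3,3) (1,3) [ray(0,-1) blocked at (2,2); ray(1,0) blocked at (3,3); ray(-1,0) blocked at (1,3)]
  WK@(3,2): attacks (3,3) (3,1) (4,2) (2,2) (4,3) (4,1) (2,3) (2,1)
  WR@(3,3): attacks (3,4) (3,2) (4,3) (2,3) [ray(0,-1) blocked at (3,2); ray(-1,0) blocked at (2,3)]
  WB@(4,2): attacks (3,3) (3,1) (2,0) [ray(-1,1) blocked at (3,3)]
W attacks (4,0): no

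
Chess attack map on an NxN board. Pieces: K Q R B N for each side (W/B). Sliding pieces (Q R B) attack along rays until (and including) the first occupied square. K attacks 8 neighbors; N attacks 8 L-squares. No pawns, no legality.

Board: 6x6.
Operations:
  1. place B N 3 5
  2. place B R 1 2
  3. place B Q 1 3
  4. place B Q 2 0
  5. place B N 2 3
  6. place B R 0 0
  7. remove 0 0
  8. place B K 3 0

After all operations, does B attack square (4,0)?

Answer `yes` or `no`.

Op 1: place BN@(3,5)
Op 2: place BR@(1,2)
Op 3: place BQ@(1,3)
Op 4: place BQ@(2,0)
Op 5: place BN@(2,3)
Op 6: place BR@(0,0)
Op 7: remove (0,0)
Op 8: place BK@(3,0)
Per-piece attacks for B:
  BR@(1,2): attacks (1,3) (1,1) (1,0) (2,2) (3,2) (4,2) (5,2) (0,2) [ray(0,1) blocked at (1,3)]
  BQ@(1,3): attacks (1,4) (1,5) (1,2) (2,3) (0,3) (2,4) (3,5) (2,2) (3,1) (4,0) (0,4) (0,2) [ray(0,-1) blocked at (1,2); ray(1,0) blocked at (2,3); ray(1,1) blocked at (3,5)]
  BQ@(2,0): attacks (2,1) (2,2) (2,3) (3,0) (1,0) (0,0) (3,1) (4,2) (5,3) (1,1) (0,2) [ray(0,1) blocked at (2,3); ray(1,0) blocked at (3,0)]
  BN@(2,3): attacks (3,5) (4,4) (1,5) (0,4) (3,1) (4,2) (1,1) (0,2)
  BK@(3,0): attacks (3,1) (4,0) (2,0) (4,1) (2,1)
  BN@(3,5): attacks (4,3) (5,4) (2,3) (1,4)
B attacks (4,0): yes

Answer: yes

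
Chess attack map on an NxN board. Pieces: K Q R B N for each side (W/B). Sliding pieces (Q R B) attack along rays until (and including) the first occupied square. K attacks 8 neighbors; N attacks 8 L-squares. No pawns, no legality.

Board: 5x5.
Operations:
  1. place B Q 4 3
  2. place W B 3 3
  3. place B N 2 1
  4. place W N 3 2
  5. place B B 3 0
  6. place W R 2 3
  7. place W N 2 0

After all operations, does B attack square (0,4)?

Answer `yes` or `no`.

Op 1: place BQ@(4,3)
Op 2: place WB@(3,3)
Op 3: place BN@(2,1)
Op 4: place WN@(3,2)
Op 5: place BB@(3,0)
Op 6: place WR@(2,3)
Op 7: place WN@(2,0)
Per-piece attacks for B:
  BN@(2,1): attacks (3,3) (4,2) (1,3) (0,2) (4,0) (0,0)
  BB@(3,0): attacks (4,1) (2,1) [ray(-1,1) blocked at (2,1)]
  BQ@(4,3): attacks (4,4) (4,2) (4,1) (4,0) (3,3) (3,4) (3,2) [ray(-1,0) blocked at (3,3); ray(-1,-1) blocked at (3,2)]
B attacks (0,4): no

Answer: no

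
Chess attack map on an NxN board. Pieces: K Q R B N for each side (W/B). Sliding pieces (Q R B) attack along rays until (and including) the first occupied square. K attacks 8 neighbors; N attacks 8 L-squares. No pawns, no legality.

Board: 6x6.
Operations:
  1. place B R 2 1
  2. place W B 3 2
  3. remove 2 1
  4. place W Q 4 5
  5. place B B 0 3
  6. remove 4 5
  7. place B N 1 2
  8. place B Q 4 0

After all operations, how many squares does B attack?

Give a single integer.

Answer: 20

Derivation:
Op 1: place BR@(2,1)
Op 2: place WB@(3,2)
Op 3: remove (2,1)
Op 4: place WQ@(4,5)
Op 5: place BB@(0,3)
Op 6: remove (4,5)
Op 7: place BN@(1,2)
Op 8: place BQ@(4,0)
Per-piece attacks for B:
  BB@(0,3): attacks (1,4) (2,5) (1,2) [ray(1,-1) blocked at (1,2)]
  BN@(1,2): attacks (2,4) (3,3) (0,4) (2,0) (3,1) (0,0)
  BQ@(4,0): attacks (4,1) (4,2) (4,3) (4,4) (4,5) (5,0) (3,0) (2,0) (1,0) (0,0) (5,1) (3,1) (2,2) (1,3) (0,4)
Union (20 distinct): (0,0) (0,4) (1,0) (1,2) (1,3) (1,4) (2,0) (2,2) (2,4) (2,5) (3,0) (3,1) (3,3) (4,1) (4,2) (4,3) (4,4) (4,5) (5,0) (5,1)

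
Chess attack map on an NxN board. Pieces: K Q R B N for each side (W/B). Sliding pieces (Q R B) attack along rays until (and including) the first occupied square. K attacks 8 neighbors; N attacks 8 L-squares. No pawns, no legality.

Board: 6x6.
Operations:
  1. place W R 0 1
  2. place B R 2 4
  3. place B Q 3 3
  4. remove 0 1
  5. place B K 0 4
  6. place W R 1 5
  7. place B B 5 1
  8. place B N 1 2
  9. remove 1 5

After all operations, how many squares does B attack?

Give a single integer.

Answer: 28

Derivation:
Op 1: place WR@(0,1)
Op 2: place BR@(2,4)
Op 3: place BQ@(3,3)
Op 4: remove (0,1)
Op 5: place BK@(0,4)
Op 6: place WR@(1,5)
Op 7: place BB@(5,1)
Op 8: place BN@(1,2)
Op 9: remove (1,5)
Per-piece attacks for B:
  BK@(0,4): attacks (0,5) (0,3) (1,4) (1,5) (1,3)
  BN@(1,2): attacks (2,4) (3,3) (0,4) (2,0) (3,1) (0,0)
  BR@(2,4): attacks (2,5) (2,3) (2,2) (2,1) (2,0) (3,4) (4,4) (5,4) (1,4) (0,4) [ray(-1,0) blocked at (0,4)]
  BQ@(3,3): attacks (3,4) (3,5) (3,2) (3,1) (3,0) (4,3) (5,3) (2,3) (1,3) (0,3) (4,4) (5,5) (4,2) (5,1) (2,4) (2,2) (1,1) (0,0) [ray(1,-1) blocked at (5,1); ray(-1,1) blocked at (2,4)]
  BB@(5,1): attacks (4,2) (3,3) (4,0) [ray(-1,1) blocked at (3,3)]
Union (28 distinct): (0,0) (0,3) (0,4) (0,5) (1,1) (1,3) (1,4) (1,5) (2,0) (2,1) (2,2) (2,3) (2,4) (2,5) (3,0) (3,1) (3,2) (3,3) (3,4) (3,5) (4,0) (4,2) (4,3) (4,4) (5,1) (5,3) (5,4) (5,5)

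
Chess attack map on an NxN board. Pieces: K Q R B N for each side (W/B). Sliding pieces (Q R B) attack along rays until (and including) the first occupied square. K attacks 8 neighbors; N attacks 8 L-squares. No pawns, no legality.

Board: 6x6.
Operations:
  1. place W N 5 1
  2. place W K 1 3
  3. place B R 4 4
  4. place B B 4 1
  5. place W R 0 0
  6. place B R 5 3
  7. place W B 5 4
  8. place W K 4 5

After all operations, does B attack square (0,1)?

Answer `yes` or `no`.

Answer: no

Derivation:
Op 1: place WN@(5,1)
Op 2: place WK@(1,3)
Op 3: place BR@(4,4)
Op 4: place BB@(4,1)
Op 5: place WR@(0,0)
Op 6: place BR@(5,3)
Op 7: place WB@(5,4)
Op 8: place WK@(4,5)
Per-piece attacks for B:
  BB@(4,1): attacks (5,2) (5,0) (3,2) (2,3) (1,4) (0,5) (3,0)
  BR@(4,4): attacks (4,5) (4,3) (4,2) (4,1) (5,4) (3,4) (2,4) (1,4) (0,4) [ray(0,1) blocked at (4,5); ray(0,-1) blocked at (4,1); ray(1,0) blocked at (5,4)]
  BR@(5,3): attacks (5,4) (5,2) (5,1) (4,3) (3,3) (2,3) (1,3) [ray(0,1) blocked at (5,4); ray(0,-1) blocked at (5,1); ray(-1,0) blocked at (1,3)]
B attacks (0,1): no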